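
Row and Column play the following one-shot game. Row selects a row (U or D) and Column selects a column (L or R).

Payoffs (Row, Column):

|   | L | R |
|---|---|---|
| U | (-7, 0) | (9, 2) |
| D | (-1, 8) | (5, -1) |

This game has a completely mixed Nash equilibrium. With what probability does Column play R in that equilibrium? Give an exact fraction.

3/5

Let c be the probability that Column plays L. In a completely mixed equilibrium, Row must be indifferent between U and D.
Row's expected payoff from U is −7c + 9(1−c); from D it is −c + 5(1−c).
Setting these equal: −16c + 9 = −6c + 5, so c = 2/5.
Therefore Column plays R with probability 1 − 2/5 = 3/5.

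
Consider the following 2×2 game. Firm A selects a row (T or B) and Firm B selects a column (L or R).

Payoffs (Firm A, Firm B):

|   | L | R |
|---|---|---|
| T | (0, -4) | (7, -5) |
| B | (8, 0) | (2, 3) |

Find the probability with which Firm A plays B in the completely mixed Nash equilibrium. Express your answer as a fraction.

Let r be the probability that Firm A plays T. In a completely mixed equilibrium, Firm B must be indifferent between L and R.
Firm B's expected payoff from L is −4r; from R it is −5r + 3(1−r).
Setting these equal: −4r = −8r + 3, so r = 3/4.
Therefore Firm A plays B with probability 1 − 3/4 = 1/4.

1/4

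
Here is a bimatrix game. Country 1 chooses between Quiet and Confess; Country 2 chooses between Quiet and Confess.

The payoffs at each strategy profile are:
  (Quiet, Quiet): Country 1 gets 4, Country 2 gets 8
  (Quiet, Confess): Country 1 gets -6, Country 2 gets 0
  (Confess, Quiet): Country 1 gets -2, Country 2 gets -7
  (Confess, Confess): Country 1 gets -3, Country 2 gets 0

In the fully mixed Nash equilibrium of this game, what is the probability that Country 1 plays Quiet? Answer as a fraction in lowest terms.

7/15

Let x be the probability that Country 1 plays Quiet. In a completely mixed equilibrium, Country 2 must be indifferent between Quiet and Confess.
Country 2's expected payoff from Quiet is 8x − 7(1−x); from Confess it is 0.
Setting these equal: 15x − 7 = 0, so x = 7/15.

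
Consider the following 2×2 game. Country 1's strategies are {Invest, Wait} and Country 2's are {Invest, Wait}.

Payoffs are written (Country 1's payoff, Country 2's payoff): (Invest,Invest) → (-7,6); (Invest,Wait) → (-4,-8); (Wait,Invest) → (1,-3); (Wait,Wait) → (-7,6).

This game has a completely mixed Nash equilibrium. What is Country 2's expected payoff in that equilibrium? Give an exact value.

12/23

First find p, the probability Country 1 plays Invest, from Country 2's indifference between Invest and Wait: 6p − 3(1−p) = −8p + 6(1−p), giving p = 9/23.
Since Country 2 is indifferent in equilibrium, Country 2's expected payoff equals the payoff from either column against (9/23, 14/23). Using Invest: 6(9/23) − 3(14/23) = 12/23.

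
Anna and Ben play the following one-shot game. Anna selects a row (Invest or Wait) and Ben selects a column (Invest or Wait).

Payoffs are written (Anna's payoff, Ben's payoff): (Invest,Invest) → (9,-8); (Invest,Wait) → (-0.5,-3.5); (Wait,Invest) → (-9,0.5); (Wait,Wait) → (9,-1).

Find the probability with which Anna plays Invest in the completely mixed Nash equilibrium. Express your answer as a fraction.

1/4

Let p be the probability that Anna plays Invest. In a completely mixed equilibrium, Ben must be indifferent between Invest and Wait.
Ben's expected payoff from Invest is −8p + 0.5(1−p); from Wait it is −3.5p − (1−p).
Setting these equal: −8.5p + 0.5 = −2.5p − 1, so p = 1/4.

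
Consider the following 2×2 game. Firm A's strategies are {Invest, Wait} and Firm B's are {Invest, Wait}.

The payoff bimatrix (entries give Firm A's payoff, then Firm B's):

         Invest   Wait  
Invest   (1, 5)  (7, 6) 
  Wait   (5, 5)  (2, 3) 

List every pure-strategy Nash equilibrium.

(Invest, Invest): Firm A prefers Wait (5 > 1); Firm B prefers Wait (6 > 5) — not an equilibrium.
(Invest, Wait): Firm A gets 7 ≥ 2 from Wait, and Firm B gets 6 ≥ 5 from Invest — Nash equilibrium.
(Wait, Invest): Firm A gets 5 ≥ 1 from Invest, and Firm B gets 5 ≥ 3 from Wait — Nash equilibrium.
(Wait, Wait): Firm A prefers Invest (7 > 2); Firm B prefers Invest (5 > 3) — not an equilibrium.

(Invest, Wait) and (Wait, Invest)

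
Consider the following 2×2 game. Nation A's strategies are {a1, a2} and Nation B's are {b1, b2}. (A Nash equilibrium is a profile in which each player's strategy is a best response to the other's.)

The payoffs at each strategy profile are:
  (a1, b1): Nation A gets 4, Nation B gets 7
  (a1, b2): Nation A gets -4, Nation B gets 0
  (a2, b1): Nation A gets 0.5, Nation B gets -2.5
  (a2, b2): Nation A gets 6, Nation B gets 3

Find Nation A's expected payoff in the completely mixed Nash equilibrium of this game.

First find y, the probability Nation B plays b1, from Nation A's indifference between a1 and a2: 4y − 4(1−y) = 0.5y + 6(1−y), giving y = 20/27.
Since Nation A is indifferent in equilibrium, Nation A's expected payoff equals the payoff from either row against (20/27, 7/27). Using a1: 4(20/27) − 4(7/27) = 52/27.

52/27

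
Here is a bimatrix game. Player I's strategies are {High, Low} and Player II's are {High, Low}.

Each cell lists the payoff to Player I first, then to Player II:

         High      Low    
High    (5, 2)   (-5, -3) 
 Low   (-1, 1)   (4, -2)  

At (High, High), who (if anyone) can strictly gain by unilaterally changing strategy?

Player I at (High, High) earns 5; deviating to Low yields -1 — not better.
Player II earns 2; deviating to Low yields -3 — not better.
Neither player can strictly improve; the profile is a Nash equilibrium.

Neither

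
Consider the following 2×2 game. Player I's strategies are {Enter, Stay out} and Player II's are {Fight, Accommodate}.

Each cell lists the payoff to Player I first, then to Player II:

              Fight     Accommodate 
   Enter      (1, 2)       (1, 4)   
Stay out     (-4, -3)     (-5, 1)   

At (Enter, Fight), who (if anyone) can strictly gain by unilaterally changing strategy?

Player I at (Enter, Fight) earns 1; deviating to Stay out yields -4 — not better.
Player II earns 2; deviating to Accommodate yields 4 — a strict improvement.
Only Player II has a strictly profitable deviation.

Player II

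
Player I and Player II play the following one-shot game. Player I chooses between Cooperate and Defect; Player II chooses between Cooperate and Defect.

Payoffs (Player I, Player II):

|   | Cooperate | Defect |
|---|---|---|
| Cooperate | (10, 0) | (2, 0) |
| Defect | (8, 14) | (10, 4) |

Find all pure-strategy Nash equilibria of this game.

(Cooperate, Cooperate): Player I gets 10 ≥ 8 from Defect, and Player II gets 0 ≥ 0 from Defect — Nash equilibrium.
(Cooperate, Defect): Player I prefers Defect (10 > 2) — not an equilibrium.
(Defect, Cooperate): Player I prefers Cooperate (10 > 8) — not an equilibrium.
(Defect, Defect): Player II prefers Cooperate (14 > 4) — not an equilibrium.

(Cooperate, Cooperate)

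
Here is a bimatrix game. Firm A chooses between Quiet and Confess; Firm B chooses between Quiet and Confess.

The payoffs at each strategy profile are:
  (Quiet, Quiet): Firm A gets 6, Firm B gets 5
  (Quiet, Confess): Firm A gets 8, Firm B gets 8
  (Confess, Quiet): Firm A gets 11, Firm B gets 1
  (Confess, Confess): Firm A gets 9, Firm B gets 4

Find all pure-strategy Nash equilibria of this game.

(Confess, Confess)

(Quiet, Quiet): Firm A prefers Confess (11 > 6); Firm B prefers Confess (8 > 5) — not an equilibrium.
(Quiet, Confess): Firm A prefers Confess (9 > 8) — not an equilibrium.
(Confess, Quiet): Firm B prefers Confess (4 > 1) — not an equilibrium.
(Confess, Confess): Firm A gets 9 ≥ 8 from Quiet, and Firm B gets 4 ≥ 1 from Quiet — Nash equilibrium.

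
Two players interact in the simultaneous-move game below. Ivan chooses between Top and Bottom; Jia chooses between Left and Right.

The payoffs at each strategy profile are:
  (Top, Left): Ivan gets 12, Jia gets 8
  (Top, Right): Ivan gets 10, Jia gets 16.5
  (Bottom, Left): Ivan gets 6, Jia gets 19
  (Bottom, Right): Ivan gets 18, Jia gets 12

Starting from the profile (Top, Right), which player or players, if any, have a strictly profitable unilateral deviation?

Ivan at (Top, Right) earns 10; deviating to Bottom yields 18 — a strict improvement.
Jia earns 16.5; deviating to Left yields 8 — not better.
Only Ivan has a strictly profitable deviation.

Ivan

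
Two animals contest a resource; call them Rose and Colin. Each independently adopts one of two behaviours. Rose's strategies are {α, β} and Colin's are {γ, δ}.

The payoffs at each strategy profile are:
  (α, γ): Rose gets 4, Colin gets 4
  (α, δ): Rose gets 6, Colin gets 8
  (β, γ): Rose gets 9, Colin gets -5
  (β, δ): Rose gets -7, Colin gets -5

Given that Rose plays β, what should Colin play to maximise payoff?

Against β, Colin earns -5 from γ and -5 from δ.
So either strategy is a best response.

either — both γ and δ are best responses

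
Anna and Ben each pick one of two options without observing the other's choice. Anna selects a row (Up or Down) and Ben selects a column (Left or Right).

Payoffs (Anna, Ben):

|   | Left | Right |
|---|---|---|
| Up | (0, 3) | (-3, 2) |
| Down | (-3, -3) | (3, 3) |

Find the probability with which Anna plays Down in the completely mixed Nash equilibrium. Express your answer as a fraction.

Let p be the probability that Anna plays Up. In a completely mixed equilibrium, Ben must be indifferent between Left and Right.
Ben's expected payoff from Left is 3p − 3(1−p); from Right it is 2p + 3(1−p).
Setting these equal: 6p − 3 = −p + 3, so p = 6/7.
Therefore Anna plays Down with probability 1 − 6/7 = 1/7.

1/7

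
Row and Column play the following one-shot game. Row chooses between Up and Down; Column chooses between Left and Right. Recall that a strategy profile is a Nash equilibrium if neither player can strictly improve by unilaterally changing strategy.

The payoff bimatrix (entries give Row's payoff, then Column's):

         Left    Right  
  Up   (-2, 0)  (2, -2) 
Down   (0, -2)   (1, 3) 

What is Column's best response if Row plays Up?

Left

Against Up, Column earns 0 from Left and -2 from Right.
So Left is the best response.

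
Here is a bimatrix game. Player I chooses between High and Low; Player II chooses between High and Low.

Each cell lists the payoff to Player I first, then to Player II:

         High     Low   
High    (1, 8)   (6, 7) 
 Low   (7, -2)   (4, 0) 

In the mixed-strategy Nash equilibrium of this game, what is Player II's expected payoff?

First find p, the probability Player I plays High, from Player II's indifference between High and Low: 8p − 2(1−p) = 7p, giving p = 2/3.
Since Player II is indifferent in equilibrium, Player II's expected payoff equals the payoff from either column against (2/3, 1/3). Using High: 8(2/3) − 2(1/3) = 14/3.

14/3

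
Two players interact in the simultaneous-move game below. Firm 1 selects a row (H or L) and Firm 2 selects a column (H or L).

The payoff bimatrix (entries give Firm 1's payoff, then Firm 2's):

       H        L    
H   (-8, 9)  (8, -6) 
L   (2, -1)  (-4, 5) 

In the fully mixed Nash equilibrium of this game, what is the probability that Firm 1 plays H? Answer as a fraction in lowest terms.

Let x be the probability that Firm 1 plays H. In a completely mixed equilibrium, Firm 2 must be indifferent between H and L.
Firm 2's expected payoff from H is 9x − (1−x); from L it is −6x + 5(1−x).
Setting these equal: 10x − 1 = −11x + 5, so x = 2/7.

2/7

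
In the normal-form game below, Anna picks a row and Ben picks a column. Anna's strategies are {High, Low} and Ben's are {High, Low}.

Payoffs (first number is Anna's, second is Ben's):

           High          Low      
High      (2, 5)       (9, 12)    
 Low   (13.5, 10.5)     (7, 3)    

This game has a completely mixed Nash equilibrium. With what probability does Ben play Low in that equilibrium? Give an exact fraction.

Let c be the probability that Ben plays High. In a completely mixed equilibrium, Anna must be indifferent between High and Low.
Anna's expected payoff from High is 2c + 9(1−c); from Low it is 13.5c + 7(1−c).
Setting these equal: −7c + 9 = 6.5c + 7, so c = 4/27.
Therefore Ben plays Low with probability 1 − 4/27 = 23/27.

23/27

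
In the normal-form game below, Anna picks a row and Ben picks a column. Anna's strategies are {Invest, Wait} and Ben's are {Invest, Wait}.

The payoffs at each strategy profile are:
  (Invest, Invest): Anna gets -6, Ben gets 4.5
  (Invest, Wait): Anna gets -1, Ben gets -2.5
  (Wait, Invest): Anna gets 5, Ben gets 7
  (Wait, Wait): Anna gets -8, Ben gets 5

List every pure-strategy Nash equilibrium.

(Invest, Invest): Anna prefers Wait (5 > -6) — not an equilibrium.
(Invest, Wait): Ben prefers Invest (4.5 > -2.5) — not an equilibrium.
(Wait, Invest): Anna gets 5 ≥ -6 from Invest, and Ben gets 7 ≥ 5 from Wait — Nash equilibrium.
(Wait, Wait): Anna prefers Invest (-1 > -8); Ben prefers Invest (7 > 5) — not an equilibrium.

(Wait, Invest)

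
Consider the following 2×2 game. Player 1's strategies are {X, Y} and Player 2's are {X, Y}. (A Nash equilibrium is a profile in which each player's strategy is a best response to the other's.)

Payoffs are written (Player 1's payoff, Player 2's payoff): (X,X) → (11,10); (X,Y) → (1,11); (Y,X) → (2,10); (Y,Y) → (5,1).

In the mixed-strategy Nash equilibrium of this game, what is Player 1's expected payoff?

53/13

First find y, the probability Player 2 plays X, from Player 1's indifference between X and Y: 11y + (1−y) = 2y + 5(1−y), giving y = 4/13.
Since Player 1 is indifferent in equilibrium, Player 1's expected payoff equals the payoff from either row against (4/13, 9/13). Using X: 11(4/13) + (9/13) = 53/13.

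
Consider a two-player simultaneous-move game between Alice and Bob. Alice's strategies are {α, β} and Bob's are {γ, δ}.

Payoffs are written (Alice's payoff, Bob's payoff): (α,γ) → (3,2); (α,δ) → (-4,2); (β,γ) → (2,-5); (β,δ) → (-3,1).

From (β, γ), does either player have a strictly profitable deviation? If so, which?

Alice at (β, γ) earns 2; deviating to α yields 3 — a strict improvement.
Bob earns -5; deviating to δ yields 1 — a strict improvement.
Both Alice and Bob have strictly profitable deviations.

Both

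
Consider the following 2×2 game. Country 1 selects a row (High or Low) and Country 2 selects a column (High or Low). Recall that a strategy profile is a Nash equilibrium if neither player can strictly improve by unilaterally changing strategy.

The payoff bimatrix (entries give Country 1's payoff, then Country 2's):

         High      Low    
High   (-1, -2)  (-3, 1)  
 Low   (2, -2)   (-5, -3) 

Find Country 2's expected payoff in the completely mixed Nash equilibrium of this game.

First find x, the probability Country 1 plays High, from Country 2's indifference between High and Low: −2x − 2(1−x) = x − 3(1−x), giving x = 1/4.
Since Country 2 is indifferent in equilibrium, Country 2's expected payoff equals the payoff from either column against (1/4, 3/4). Using High: −2(1/4) − 2(3/4) = -2.

-2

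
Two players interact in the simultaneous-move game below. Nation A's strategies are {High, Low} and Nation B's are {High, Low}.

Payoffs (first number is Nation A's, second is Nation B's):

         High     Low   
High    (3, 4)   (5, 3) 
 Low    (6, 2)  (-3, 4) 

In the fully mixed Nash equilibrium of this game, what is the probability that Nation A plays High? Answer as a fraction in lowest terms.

Let p be the probability that Nation A plays High. In a completely mixed equilibrium, Nation B must be indifferent between High and Low.
Nation B's expected payoff from High is 4p + 2(1−p); from Low it is 3p + 4(1−p).
Setting these equal: 2p + 2 = −p + 4, so p = 2/3.

2/3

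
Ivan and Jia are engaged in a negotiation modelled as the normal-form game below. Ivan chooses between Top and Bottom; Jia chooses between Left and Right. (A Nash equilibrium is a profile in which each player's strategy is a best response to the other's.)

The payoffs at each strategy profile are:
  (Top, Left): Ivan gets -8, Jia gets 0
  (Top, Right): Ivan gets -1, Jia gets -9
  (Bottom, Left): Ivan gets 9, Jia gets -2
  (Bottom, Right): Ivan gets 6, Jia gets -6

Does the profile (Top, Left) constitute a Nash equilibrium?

No

At (Top, Left), Ivan earns -8; switching to Bottom would give 9, so Ivan would deviate.
Jia earns 0; switching to Right would give -9, so Jia has no profitable deviation.
Since at least one player can profitably deviate, this is not a Nash equilibrium.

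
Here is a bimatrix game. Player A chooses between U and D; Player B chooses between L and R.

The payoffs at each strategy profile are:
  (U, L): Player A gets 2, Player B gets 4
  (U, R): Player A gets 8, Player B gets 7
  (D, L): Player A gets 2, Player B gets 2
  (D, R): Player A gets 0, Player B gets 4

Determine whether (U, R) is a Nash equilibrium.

Yes

At (U, R), Player A earns 8; switching to D would give 0, so Player A has no profitable deviation.
Player B earns 7; switching to L would give 4, so Player B has no profitable deviation.
Neither player can gain by a unilateral deviation, so this profile is a Nash equilibrium.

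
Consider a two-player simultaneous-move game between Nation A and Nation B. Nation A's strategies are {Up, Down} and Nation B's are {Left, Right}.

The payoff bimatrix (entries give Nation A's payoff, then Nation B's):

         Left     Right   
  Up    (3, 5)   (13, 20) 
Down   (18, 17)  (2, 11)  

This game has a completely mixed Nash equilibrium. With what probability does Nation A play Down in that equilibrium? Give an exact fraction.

5/7

Let r be the probability that Nation A plays Up. In a completely mixed equilibrium, Nation B must be indifferent between Left and Right.
Nation B's expected payoff from Left is 5r + 17(1−r); from Right it is 20r + 11(1−r).
Setting these equal: −12r + 17 = 9r + 11, so r = 2/7.
Therefore Nation A plays Down with probability 1 − 2/7 = 5/7.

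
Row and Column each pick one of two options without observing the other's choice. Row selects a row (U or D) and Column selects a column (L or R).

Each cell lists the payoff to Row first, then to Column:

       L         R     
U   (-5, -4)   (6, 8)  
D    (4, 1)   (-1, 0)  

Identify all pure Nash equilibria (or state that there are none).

(U, L): Row prefers D (4 > -5); Column prefers R (8 > -4) — not an equilibrium.
(U, R): Row gets 6 ≥ -1 from D, and Column gets 8 ≥ -4 from L — Nash equilibrium.
(D, L): Row gets 4 ≥ -5 from U, and Column gets 1 ≥ 0 from R — Nash equilibrium.
(D, R): Row prefers U (6 > -1); Column prefers L (1 > 0) — not an equilibrium.

(U, R) and (D, L)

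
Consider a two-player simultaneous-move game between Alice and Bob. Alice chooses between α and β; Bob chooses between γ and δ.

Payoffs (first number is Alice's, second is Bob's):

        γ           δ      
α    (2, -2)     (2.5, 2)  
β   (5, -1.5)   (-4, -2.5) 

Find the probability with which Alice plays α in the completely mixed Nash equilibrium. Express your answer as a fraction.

1/5

Let r be the probability that Alice plays α. In a completely mixed equilibrium, Bob must be indifferent between γ and δ.
Bob's expected payoff from γ is −2r − 1.5(1−r); from δ it is 2r − 2.5(1−r).
Setting these equal: −0.5r − 1.5 = 4.5r − 2.5, so r = 1/5.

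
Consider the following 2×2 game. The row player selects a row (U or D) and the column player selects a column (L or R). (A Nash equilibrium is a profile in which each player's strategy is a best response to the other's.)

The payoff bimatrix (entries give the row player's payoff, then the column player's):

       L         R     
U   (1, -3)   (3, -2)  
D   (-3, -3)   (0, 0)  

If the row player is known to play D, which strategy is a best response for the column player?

R

Against D, the column player earns -3 from L and 0 from R.
So R is the best response.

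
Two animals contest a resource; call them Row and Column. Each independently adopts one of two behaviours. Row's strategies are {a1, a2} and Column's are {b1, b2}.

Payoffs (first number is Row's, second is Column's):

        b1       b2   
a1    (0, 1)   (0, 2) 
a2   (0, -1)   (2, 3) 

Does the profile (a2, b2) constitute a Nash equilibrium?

At (a2, b2), Row earns 2; switching to a1 would give 0, so Row has no profitable deviation.
Column earns 3; switching to b1 would give -1, so Column has no profitable deviation.
Neither player can gain by a unilateral deviation, so this profile is a Nash equilibrium.

Yes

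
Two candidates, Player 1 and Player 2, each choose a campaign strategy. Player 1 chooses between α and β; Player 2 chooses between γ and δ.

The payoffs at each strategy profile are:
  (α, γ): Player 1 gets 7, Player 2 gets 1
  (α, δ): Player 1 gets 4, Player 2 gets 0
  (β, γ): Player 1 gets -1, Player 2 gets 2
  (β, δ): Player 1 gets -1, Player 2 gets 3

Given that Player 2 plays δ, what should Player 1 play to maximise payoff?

α

Against δ, Player 1 earns 4 from α and -1 from β.
So α is the best response.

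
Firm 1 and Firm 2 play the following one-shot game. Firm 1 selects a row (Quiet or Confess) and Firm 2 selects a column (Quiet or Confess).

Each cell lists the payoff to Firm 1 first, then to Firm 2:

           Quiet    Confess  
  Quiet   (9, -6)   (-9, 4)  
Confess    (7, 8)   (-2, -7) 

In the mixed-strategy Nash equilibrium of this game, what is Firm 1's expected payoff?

5

First find y, the probability Firm 2 plays Quiet, from Firm 1's indifference between Quiet and Confess: 9y − 9(1−y) = 7y − 2(1−y), giving y = 7/9.
Since Firm 1 is indifferent in equilibrium, Firm 1's expected payoff equals the payoff from either row against (7/9, 2/9). Using Quiet: 9(7/9) − 9(2/9) = 5.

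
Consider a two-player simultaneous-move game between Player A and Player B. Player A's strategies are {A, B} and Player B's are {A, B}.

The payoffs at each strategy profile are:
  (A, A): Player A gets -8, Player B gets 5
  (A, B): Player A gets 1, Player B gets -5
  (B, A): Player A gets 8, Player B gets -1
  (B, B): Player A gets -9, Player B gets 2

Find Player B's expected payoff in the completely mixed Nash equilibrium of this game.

First find x, the probability Player A plays A, from Player B's indifference between A and B: 5x − (1−x) = −5x + 2(1−x), giving x = 3/13.
Since Player B is indifferent in equilibrium, Player B's expected payoff equals the payoff from either column against (3/13, 10/13). Using A: 5(3/13) − (10/13) = 5/13.

5/13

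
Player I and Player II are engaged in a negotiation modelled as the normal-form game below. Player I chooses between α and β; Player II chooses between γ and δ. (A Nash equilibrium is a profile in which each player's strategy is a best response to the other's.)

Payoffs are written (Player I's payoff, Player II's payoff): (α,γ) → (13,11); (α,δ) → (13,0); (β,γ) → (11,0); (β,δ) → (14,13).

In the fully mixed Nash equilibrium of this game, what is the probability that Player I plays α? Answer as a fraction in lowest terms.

13/24

Let p be the probability that Player I plays α. In a completely mixed equilibrium, Player II must be indifferent between γ and δ.
Player II's expected payoff from γ is 11p; from δ it is 13(1−p).
Setting these equal: 11p = −13p + 13, so p = 13/24.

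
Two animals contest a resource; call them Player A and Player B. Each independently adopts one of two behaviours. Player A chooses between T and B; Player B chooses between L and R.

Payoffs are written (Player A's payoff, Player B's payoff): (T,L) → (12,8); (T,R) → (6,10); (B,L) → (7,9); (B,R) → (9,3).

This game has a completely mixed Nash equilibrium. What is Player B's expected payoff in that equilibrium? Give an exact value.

33/4

First find x, the probability Player A plays T, from Player B's indifference between L and R: 8x + 9(1−x) = 10x + 3(1−x), giving x = 3/4.
Since Player B is indifferent in equilibrium, Player B's expected payoff equals the payoff from either column against (3/4, 1/4). Using L: 8(3/4) + 9(1/4) = 33/4.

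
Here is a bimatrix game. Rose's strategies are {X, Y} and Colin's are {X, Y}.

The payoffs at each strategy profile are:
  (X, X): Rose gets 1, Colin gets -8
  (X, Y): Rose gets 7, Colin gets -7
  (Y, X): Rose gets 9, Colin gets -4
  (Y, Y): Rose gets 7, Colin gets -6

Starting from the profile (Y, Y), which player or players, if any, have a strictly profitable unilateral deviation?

Colin

Rose at (Y, Y) earns 7; deviating to X yields 7 — not better.
Colin earns -6; deviating to X yields -4 — a strict improvement.
Only Colin has a strictly profitable deviation.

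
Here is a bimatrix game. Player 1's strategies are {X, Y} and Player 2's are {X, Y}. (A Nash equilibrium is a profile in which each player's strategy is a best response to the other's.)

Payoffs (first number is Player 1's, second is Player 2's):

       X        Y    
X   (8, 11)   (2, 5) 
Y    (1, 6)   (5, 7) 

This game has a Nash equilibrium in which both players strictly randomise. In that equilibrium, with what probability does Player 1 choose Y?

Let p be the probability that Player 1 plays X. In a completely mixed equilibrium, Player 2 must be indifferent between X and Y.
Player 2's expected payoff from X is 11p + 6(1−p); from Y it is 5p + 7(1−p).
Setting these equal: 5p + 6 = −2p + 7, so p = 1/7.
Therefore Player 1 plays Y with probability 1 − 1/7 = 6/7.

6/7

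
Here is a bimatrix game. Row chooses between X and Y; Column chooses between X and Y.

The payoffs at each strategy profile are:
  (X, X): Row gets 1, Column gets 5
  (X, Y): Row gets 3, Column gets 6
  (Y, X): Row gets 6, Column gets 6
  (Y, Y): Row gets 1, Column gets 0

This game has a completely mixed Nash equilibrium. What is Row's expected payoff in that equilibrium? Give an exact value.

First find y, the probability Column plays X, from Row's indifference between X and Y: y + 3(1−y) = 6y + (1−y), giving y = 2/7.
Since Row is indifferent in equilibrium, Row's expected payoff equals the payoff from either row against (2/7, 5/7). Using X: (2/7) + 3(5/7) = 17/7.

17/7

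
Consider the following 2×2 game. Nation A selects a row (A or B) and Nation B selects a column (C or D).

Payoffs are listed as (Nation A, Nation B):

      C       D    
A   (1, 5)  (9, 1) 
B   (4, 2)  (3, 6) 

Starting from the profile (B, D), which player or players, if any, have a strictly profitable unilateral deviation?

Nation A at (B, D) earns 3; deviating to A yields 9 — a strict improvement.
Nation B earns 6; deviating to C yields 2 — not better.
Only Nation A has a strictly profitable deviation.

Nation A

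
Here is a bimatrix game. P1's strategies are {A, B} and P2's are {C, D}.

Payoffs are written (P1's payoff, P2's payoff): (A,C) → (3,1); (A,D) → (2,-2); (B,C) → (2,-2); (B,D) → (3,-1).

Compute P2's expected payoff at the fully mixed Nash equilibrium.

-5/4

First find x, the probability P1 plays A, from P2's indifference between C and D: x − 2(1−x) = −2x − (1−x), giving x = 1/4.
Since P2 is indifferent in equilibrium, P2's expected payoff equals the payoff from either column against (1/4, 3/4). Using C: (1/4) − 2(3/4) = -5/4.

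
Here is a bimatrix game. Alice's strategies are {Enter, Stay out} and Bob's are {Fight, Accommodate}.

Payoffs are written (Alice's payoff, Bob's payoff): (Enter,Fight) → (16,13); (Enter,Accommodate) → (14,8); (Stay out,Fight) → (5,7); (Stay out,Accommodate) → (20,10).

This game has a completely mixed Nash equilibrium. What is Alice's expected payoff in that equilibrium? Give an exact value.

250/17

First find q, the probability Bob plays Fight, from Alice's indifference between Enter and Stay out: 16q + 14(1−q) = 5q + 20(1−q), giving q = 6/17.
Since Alice is indifferent in equilibrium, Alice's expected payoff equals the payoff from either row against (6/17, 11/17). Using Enter: 16(6/17) + 14(11/17) = 250/17.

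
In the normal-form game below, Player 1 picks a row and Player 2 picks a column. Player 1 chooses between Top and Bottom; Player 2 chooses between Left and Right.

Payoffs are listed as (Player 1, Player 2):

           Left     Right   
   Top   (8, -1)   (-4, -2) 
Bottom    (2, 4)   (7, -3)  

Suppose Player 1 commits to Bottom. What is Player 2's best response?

Left

Against Bottom, Player 2 earns 4 from Left and -3 from Right.
So Left is the best response.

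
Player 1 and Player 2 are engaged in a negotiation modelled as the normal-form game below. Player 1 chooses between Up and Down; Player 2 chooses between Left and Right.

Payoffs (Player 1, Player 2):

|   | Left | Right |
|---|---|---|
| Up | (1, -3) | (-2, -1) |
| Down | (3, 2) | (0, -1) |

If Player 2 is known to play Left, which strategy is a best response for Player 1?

Down

Against Left, Player 1 earns 1 from Up and 3 from Down.
So Down is the best response.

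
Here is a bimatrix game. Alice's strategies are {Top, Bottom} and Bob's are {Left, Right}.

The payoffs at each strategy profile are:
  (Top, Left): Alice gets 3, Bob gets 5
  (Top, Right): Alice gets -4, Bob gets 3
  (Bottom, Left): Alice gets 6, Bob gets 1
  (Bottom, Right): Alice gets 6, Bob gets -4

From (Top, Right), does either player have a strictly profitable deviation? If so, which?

Both

Alice at (Top, Right) earns -4; deviating to Bottom yields 6 — a strict improvement.
Bob earns 3; deviating to Left yields 5 — a strict improvement.
Both Alice and Bob have strictly profitable deviations.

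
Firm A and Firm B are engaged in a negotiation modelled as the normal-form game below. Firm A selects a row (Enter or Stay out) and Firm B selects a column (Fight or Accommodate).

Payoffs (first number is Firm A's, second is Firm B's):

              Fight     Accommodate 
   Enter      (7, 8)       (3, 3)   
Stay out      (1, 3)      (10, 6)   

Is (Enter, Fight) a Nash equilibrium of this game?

Yes

At (Enter, Fight), Firm A earns 7; switching to Stay out would give 1, so Firm A has no profitable deviation.
Firm B earns 8; switching to Accommodate would give 3, so Firm B has no profitable deviation.
Neither player can gain by a unilateral deviation, so this profile is a Nash equilibrium.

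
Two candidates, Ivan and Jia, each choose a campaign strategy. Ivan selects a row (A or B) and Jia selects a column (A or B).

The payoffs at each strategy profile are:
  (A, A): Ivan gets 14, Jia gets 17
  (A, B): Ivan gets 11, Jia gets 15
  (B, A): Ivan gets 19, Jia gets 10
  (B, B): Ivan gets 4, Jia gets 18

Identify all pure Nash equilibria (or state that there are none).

none

(A, A): Ivan prefers B (19 > 14) — not an equilibrium.
(A, B): Jia prefers A (17 > 15) — not an equilibrium.
(B, A): Jia prefers B (18 > 10) — not an equilibrium.
(B, B): Ivan prefers A (11 > 4) — not an equilibrium.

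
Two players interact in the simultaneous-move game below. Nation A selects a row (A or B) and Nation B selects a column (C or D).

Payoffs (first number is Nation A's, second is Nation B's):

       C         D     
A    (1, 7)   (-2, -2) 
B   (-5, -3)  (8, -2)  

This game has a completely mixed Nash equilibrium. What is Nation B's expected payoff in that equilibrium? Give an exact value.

First find x, the probability Nation A plays A, from Nation B's indifference between C and D: 7x − 3(1−x) = −2x − 2(1−x), giving x = 1/10.
Since Nation B is indifferent in equilibrium, Nation B's expected payoff equals the payoff from either column against (1/10, 9/10). Using C: 7(1/10) − 3(9/10) = -2.

-2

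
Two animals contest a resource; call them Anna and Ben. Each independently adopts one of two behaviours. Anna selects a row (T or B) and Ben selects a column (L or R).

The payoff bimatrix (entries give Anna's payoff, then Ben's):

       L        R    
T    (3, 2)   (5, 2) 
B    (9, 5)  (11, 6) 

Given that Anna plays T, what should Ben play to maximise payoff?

either — both L and R are best responses

Against T, Ben earns 2 from L and 2 from R.
So either strategy is a best response.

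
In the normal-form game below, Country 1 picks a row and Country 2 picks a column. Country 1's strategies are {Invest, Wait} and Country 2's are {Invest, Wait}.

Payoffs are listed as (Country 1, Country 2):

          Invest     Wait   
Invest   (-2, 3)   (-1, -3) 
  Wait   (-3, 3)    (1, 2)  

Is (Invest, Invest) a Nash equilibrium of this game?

Yes

At (Invest, Invest), Country 1 earns -2; switching to Wait would give -3, so Country 1 has no profitable deviation.
Country 2 earns 3; switching to Wait would give -3, so Country 2 has no profitable deviation.
Neither player can gain by a unilateral deviation, so this profile is a Nash equilibrium.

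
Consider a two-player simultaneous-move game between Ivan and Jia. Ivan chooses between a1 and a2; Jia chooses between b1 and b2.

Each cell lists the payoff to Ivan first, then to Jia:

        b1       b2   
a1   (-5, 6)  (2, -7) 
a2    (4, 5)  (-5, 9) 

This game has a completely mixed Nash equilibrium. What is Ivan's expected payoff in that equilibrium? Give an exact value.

First find y, the probability Jia plays b1, from Ivan's indifference between a1 and a2: −5y + 2(1−y) = 4y − 5(1−y), giving y = 7/16.
Since Ivan is indifferent in equilibrium, Ivan's expected payoff equals the payoff from either row against (7/16, 9/16). Using a1: −5(7/16) + 2(9/16) = -17/16.

-17/16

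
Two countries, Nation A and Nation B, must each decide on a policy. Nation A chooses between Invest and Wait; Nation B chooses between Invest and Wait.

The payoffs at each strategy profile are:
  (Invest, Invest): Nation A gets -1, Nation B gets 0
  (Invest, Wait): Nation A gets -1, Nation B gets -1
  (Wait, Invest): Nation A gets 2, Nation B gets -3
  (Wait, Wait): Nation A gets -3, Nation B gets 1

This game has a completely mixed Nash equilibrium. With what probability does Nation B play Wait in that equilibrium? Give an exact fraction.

3/5

Let y be the probability that Nation B plays Invest. In a completely mixed equilibrium, Nation A must be indifferent between Invest and Wait.
Nation A's expected payoff from Invest is −y − (1−y); from Wait it is 2y − 3(1−y).
Setting these equal: -1 = 5y − 3, so y = 2/5.
Therefore Nation B plays Wait with probability 1 − 2/5 = 3/5.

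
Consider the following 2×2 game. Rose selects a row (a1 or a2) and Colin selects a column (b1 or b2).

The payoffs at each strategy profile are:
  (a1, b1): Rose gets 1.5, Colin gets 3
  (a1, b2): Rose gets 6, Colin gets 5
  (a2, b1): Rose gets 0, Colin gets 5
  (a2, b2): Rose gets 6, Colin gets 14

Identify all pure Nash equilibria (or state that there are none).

(a1, b2) and (a2, b2)

(a1, b1): Colin prefers b2 (5 > 3) — not an equilibrium.
(a1, b2): Rose gets 6 ≥ 6 from a2, and Colin gets 5 ≥ 3 from b1 — Nash equilibrium.
(a2, b1): Rose prefers a1 (1.5 > 0); Colin prefers b2 (14 > 5) — not an equilibrium.
(a2, b2): Rose gets 6 ≥ 6 from a1, and Colin gets 14 ≥ 5 from b1 — Nash equilibrium.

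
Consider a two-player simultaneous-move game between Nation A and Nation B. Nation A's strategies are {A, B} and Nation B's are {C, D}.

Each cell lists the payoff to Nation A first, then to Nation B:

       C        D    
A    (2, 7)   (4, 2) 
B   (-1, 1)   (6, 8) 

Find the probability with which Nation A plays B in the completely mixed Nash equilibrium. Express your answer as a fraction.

Let x be the probability that Nation A plays A. In a completely mixed equilibrium, Nation B must be indifferent between C and D.
Nation B's expected payoff from C is 7x + (1−x); from D it is 2x + 8(1−x).
Setting these equal: 6x + 1 = −6x + 8, so x = 7/12.
Therefore Nation A plays B with probability 1 − 7/12 = 5/12.

5/12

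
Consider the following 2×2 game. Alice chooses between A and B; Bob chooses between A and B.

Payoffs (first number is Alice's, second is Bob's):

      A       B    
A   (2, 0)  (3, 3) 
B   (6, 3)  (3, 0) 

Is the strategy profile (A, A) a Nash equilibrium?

No

At (A, A), Alice earns 2; switching to B would give 6, so Alice would deviate.
Bob earns 0; switching to B would give 3, so Bob would deviate.
Since at least one player can profitably deviate, this is not a Nash equilibrium.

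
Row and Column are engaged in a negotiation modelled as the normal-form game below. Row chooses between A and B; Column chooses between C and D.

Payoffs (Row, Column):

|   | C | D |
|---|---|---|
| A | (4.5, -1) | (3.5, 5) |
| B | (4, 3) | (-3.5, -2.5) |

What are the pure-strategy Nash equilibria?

(A, C): Column prefers D (5 > -1) — not an equilibrium.
(A, D): Row gets 3.5 ≥ -3.5 from B, and Column gets 5 ≥ -1 from C — Nash equilibrium.
(B, C): Row prefers A (4.5 > 4) — not an equilibrium.
(B, D): Row prefers A (3.5 > -3.5); Column prefers C (3 > -2.5) — not an equilibrium.

(A, D)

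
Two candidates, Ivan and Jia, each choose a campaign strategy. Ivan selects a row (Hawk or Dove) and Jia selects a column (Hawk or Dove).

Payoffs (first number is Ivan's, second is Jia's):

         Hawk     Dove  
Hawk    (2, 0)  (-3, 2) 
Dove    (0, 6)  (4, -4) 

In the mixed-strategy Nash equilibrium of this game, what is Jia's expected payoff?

1

First find p, the probability Ivan plays Hawk, from Jia's indifference between Hawk and Dove: 6(1−p) = 2p − 4(1−p), giving p = 5/6.
Since Jia is indifferent in equilibrium, Jia's expected payoff equals the payoff from either column against (5/6, 1/6). Using Hawk: 6(1/6) = 1.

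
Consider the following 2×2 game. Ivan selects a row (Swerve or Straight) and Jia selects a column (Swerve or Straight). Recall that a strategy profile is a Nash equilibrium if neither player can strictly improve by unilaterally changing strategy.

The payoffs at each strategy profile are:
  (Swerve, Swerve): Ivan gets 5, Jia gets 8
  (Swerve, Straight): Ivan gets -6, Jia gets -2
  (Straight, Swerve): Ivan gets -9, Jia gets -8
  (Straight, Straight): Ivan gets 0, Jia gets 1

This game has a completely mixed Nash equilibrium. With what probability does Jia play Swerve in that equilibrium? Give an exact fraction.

3/10

Let y be the probability that Jia plays Swerve. In a completely mixed equilibrium, Ivan must be indifferent between Swerve and Straight.
Ivan's expected payoff from Swerve is 5y − 6(1−y); from Straight it is −9y.
Setting these equal: 11y − 6 = −9y, so y = 3/10.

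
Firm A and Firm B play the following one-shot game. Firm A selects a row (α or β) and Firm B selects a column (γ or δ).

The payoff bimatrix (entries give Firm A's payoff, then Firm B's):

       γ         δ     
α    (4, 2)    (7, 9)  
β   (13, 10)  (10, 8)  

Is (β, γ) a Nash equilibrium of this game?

Yes

At (β, γ), Firm A earns 13; switching to α would give 4, so Firm A has no profitable deviation.
Firm B earns 10; switching to δ would give 8, so Firm B has no profitable deviation.
Neither player can gain by a unilateral deviation, so this profile is a Nash equilibrium.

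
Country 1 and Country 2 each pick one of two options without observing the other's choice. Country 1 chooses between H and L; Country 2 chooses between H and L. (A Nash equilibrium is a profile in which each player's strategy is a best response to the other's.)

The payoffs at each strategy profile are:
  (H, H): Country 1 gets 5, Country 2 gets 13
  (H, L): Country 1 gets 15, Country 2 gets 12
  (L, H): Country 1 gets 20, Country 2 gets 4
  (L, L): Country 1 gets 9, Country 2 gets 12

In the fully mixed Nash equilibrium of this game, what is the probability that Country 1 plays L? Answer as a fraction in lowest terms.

1/9

Let p be the probability that Country 1 plays H. In a completely mixed equilibrium, Country 2 must be indifferent between H and L.
Country 2's expected payoff from H is 13p + 4(1−p); from L it is 12p + 12(1−p).
Setting these equal: 9p + 4 = 12, so p = 8/9.
Therefore Country 1 plays L with probability 1 − 8/9 = 1/9.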